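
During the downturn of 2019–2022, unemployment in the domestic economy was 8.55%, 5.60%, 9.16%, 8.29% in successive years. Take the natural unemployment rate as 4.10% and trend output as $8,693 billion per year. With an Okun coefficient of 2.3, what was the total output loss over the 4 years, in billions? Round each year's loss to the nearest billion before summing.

$3,040 billion

Year 2019: gap = -2.3 × (8.55 - 4.1) = -10.235%, loss ≈ 8693 × 10.235/100 ≈ 890.
Year 2020: gap = -2.3 × (5.6 - 4.1) = -3.45%, loss ≈ 8693 × 3.45/100 ≈ 300.
Year 2021: gap = -2.3 × (9.16 - 4.1) = -11.638%, loss ≈ 8693 × 11.638/100 ≈ 1012.
Year 2022: gap = -2.3 × (8.29 - 4.1) = -9.637%, loss ≈ 8693 × 9.637/100 ≈ 838.
Total lost output = 890 + 300 + 1012 + 838 = 3040 billion.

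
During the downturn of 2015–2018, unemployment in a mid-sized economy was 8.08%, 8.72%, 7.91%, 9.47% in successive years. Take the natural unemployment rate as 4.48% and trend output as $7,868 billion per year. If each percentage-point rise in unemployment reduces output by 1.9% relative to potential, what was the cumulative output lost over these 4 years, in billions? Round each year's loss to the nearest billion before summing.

Year 2015: gap = -1.9 × (8.08 - 4.48) = -6.84%, loss ≈ 7868 × 6.84/100 ≈ 538.
Year 2016: gap = -1.9 × (8.72 - 4.48) = -8.056%, loss ≈ 7868 × 8.056/100 ≈ 634.
Year 2017: gap = -1.9 × (7.91 - 4.48) = -6.517%, loss ≈ 7868 × 6.517/100 ≈ 513.
Year 2018: gap = -1.9 × (9.47 - 4.48) = -9.481%, loss ≈ 7868 × 9.481/100 ≈ 746.
Total lost output = 538 + 634 + 513 + 746 = 2431 billion.

$2,431 billion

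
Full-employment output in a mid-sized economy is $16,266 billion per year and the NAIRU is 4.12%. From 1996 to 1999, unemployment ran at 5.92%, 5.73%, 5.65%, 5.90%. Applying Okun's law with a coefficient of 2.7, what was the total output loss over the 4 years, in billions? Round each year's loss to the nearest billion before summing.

$2,952 billion

Year 1996: gap = -2.7 × (5.92 - 4.12) = -4.86%, loss ≈ 16266 × 4.86/100 ≈ 791.
Year 1997: gap = -2.7 × (5.73 - 4.12) = -4.347%, loss ≈ 16266 × 4.347/100 ≈ 707.
Year 1998: gap = -2.7 × (5.65 - 4.12) = -4.131%, loss ≈ 16266 × 4.131/100 ≈ 672.
Year 1999: gap = -2.7 × (5.9 - 4.12) = -4.806%, loss ≈ 16266 × 4.806/100 ≈ 782.
Total lost output = 791 + 707 + 672 + 782 = 2952 billion.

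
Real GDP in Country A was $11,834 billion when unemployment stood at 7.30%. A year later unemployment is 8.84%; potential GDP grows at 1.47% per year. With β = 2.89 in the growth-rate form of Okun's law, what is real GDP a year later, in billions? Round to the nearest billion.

$11,481 billion

Δu = 8.84 - 7.3 = 1.54 points.
Okun's law (growth form): g_Y = g_Y* - β × Δu = 1.47 - 2.89 × (1.54) = 1.47 - 4.4506 = -2.9806%.
Real GDP in the next year = 11834 × (1 - 2.9806/100) = 11834 × 0.970194 ≈ 11481 billion.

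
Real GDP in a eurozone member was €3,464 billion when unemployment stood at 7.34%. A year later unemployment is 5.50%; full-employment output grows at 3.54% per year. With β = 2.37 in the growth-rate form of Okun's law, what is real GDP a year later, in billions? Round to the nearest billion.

Δu = 5.5 - 7.34 = -1.84 points.
Okun's law (growth form): g_Y = g_Y* - β × Δu = 3.54 - 2.37 × (-1.84) = 3.54 + 4.3608 = 7.9008%.
Real GDP in the next year = 3464 × (1 + 7.9008/100) = 3464 × 1.079008 ≈ 3738 billion.

€3,738 billion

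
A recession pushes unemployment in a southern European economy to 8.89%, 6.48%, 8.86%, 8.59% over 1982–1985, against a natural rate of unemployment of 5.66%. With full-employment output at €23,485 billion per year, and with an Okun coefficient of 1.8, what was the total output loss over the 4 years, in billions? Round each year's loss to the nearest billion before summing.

Year 1982: gap = -1.8 × (8.89 - 5.66) = -5.814%, loss ≈ 23485 × 5.814/100 ≈ 1365.
Year 1983: gap = -1.8 × (6.48 - 5.66) = -1.476%, loss ≈ 23485 × 1.476/100 ≈ 347.
Year 1984: gap = -1.8 × (8.86 - 5.66) = -5.76%, loss ≈ 23485 × 5.76/100 ≈ 1353.
Year 1985: gap = -1.8 × (8.59 - 5.66) = -5.274%, loss ≈ 23485 × 5.274/100 ≈ 1239.
Total lost output = 1365 + 347 + 1353 + 1239 = 4304 billion.

€4,304 billion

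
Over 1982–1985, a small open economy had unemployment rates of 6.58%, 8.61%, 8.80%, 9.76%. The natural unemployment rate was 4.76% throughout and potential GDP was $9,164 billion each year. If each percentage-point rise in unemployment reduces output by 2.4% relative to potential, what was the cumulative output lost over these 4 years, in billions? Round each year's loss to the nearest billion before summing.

Year 1982: gap = -2.4 × (6.58 - 4.76) = -4.368%, loss ≈ 9164 × 4.368/100 ≈ 400.
Year 1983: gap = -2.4 × (8.61 - 4.76) = -9.24%, loss ≈ 9164 × 9.24/100 ≈ 847.
Year 1984: gap = -2.4 × (8.8 - 4.76) = -9.696%, loss ≈ 9164 × 9.696/100 ≈ 889.
Year 1985: gap = -2.4 × (9.76 - 4.76) = -12%, loss ≈ 9164 × 12/100 ≈ 1100.
Total lost output = 400 + 847 + 889 + 1100 = 3236 billion.

$3,236 billion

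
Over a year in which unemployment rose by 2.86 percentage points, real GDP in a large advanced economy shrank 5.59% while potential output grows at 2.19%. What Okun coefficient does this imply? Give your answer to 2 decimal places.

Growth form: g_Y = g_Y* - β × Δu, so β = (g_Y* - g_Y)/Δu.
β = (2.19 + 5.59)/2.86 = 7.78/2.86 = 2.72.

β ≈ 2.72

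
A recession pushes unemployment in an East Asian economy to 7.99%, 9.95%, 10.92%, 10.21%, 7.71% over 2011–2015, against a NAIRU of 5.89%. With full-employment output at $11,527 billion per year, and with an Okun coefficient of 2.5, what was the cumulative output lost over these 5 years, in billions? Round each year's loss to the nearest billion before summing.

$4,994 billion

Year 2011: gap = -2.5 × (7.99 - 5.89) = -5.25%, loss ≈ 11527 × 5.25/100 ≈ 605.
Year 2012: gap = -2.5 × (9.95 - 5.89) = -10.15%, loss ≈ 11527 × 10.15/100 ≈ 1170.
Year 2013: gap = -2.5 × (10.92 - 5.89) = -12.575%, loss ≈ 11527 × 12.575/100 ≈ 1450.
Year 2014: gap = -2.5 × (10.21 - 5.89) = -10.8%, loss ≈ 11527 × 10.8/100 ≈ 1245.
Year 2015: gap = -2.5 × (7.71 - 5.89) = -4.55%, loss ≈ 11527 × 4.55/100 ≈ 524.
Total lost output = 605 + 1170 + 1450 + 1245 + 524 = 4994 billion.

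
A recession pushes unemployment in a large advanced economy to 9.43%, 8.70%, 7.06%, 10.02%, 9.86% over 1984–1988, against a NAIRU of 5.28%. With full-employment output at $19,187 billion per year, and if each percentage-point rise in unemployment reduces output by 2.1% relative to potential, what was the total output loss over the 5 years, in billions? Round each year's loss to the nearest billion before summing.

$7,522 billion

Year 1984: gap = -2.1 × (9.43 - 5.28) = -8.715%, loss ≈ 19187 × 8.715/100 ≈ 1672.
Year 1985: gap = -2.1 × (8.7 - 5.28) = -7.182%, loss ≈ 19187 × 7.182/100 ≈ 1378.
Year 1986: gap = -2.1 × (7.06 - 5.28) = -3.738%, loss ≈ 19187 × 3.738/100 ≈ 717.
Year 1987: gap = -2.1 × (10.02 - 5.28) = -9.954%, loss ≈ 19187 × 9.954/100 ≈ 1910.
Year 1988: gap = -2.1 × (9.86 - 5.28) = -9.618%, loss ≈ 19187 × 9.618/100 ≈ 1845.
Total lost output = 1672 + 1378 + 717 + 1910 + 1845 = 7522 billion.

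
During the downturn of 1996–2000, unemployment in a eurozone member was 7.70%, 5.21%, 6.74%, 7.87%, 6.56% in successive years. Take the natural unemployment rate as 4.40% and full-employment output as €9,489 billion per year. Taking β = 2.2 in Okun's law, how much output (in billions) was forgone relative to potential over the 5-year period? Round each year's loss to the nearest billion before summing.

Year 1996: gap = -2.2 × (7.7 - 4.4) = -7.26%, loss ≈ 9489 × 7.26/100 ≈ 689.
Year 1997: gap = -2.2 × (5.21 - 4.4) = -1.782%, loss ≈ 9489 × 1.782/100 ≈ 169.
Year 1998: gap = -2.2 × (6.74 - 4.4) = -5.148%, loss ≈ 9489 × 5.148/100 ≈ 488.
Year 1999: gap = -2.2 × (7.87 - 4.4) = -7.634%, loss ≈ 9489 × 7.634/100 ≈ 724.
Year 2000: gap = -2.2 × (6.56 - 4.4) = -4.752%, loss ≈ 9489 × 4.752/100 ≈ 451.
Total lost output = 689 + 169 + 488 + 724 + 451 = 2521 billion.

€2,521 billion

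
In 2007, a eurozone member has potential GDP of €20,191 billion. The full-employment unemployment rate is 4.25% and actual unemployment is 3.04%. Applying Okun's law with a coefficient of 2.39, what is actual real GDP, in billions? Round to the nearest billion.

Unemployment gap = 3.04 - 4.25 = -1.21 points, so the output gap is -2.39 × (-1.21) = 2.8919%.
Actual GDP = 20191 × (1 + 2.8919/100) = 20191 × 1.028919 ≈ 20775 billion.

€20,775 billion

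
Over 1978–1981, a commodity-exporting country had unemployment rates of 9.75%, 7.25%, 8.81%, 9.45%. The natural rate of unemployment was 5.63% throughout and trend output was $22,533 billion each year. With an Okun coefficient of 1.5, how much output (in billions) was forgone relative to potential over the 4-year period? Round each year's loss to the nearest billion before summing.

$4,307 billion

Year 1978: gap = -1.5 × (9.75 - 5.63) = -6.18%, loss ≈ 22533 × 6.18/100 ≈ 1393.
Year 1979: gap = -1.5 × (7.25 - 5.63) = -2.43%, loss ≈ 22533 × 2.43/100 ≈ 548.
Year 1980: gap = -1.5 × (8.81 - 5.63) = -4.77%, loss ≈ 22533 × 4.77/100 ≈ 1075.
Year 1981: gap = -1.5 × (9.45 - 5.63) = -5.73%, loss ≈ 22533 × 5.73/100 ≈ 1291.
Total lost output = 1393 + 548 + 1075 + 1291 = 4307 billion.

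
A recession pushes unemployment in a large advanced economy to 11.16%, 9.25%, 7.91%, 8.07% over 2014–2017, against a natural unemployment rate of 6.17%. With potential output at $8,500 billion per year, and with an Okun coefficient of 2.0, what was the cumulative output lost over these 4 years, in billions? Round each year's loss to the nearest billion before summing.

$1,991 billion

Year 2014: gap = -2.0 × (11.16 - 6.17) = -9.98%, loss ≈ 8500 × 9.98/100 ≈ 848.
Year 2015: gap = -2.0 × (9.25 - 6.17) = -6.16%, loss ≈ 8500 × 6.16/100 ≈ 524.
Year 2016: gap = -2.0 × (7.91 - 6.17) = -3.48%, loss ≈ 8500 × 3.48/100 ≈ 296.
Year 2017: gap = -2.0 × (8.07 - 6.17) = -3.8%, loss ≈ 8500 × 3.8/100 ≈ 323.
Total lost output = 848 + 524 + 296 + 323 = 1991 billion.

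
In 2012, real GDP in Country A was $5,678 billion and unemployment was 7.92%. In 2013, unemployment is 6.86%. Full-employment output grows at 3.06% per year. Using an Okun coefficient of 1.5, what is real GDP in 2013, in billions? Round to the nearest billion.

Δu = 6.86 - 7.92 = -1.06 points.
Okun's law (growth form): g_Y = g_Y* - β × Δu = 3.06 - 1.5 × (-1.06) = 3.06 + 1.59 = 4.65%.
Real GDP in the next year = 5678 × (1 + 4.65/100) = 5678 × 1.0465 ≈ 5942 billion.

$5,942 billion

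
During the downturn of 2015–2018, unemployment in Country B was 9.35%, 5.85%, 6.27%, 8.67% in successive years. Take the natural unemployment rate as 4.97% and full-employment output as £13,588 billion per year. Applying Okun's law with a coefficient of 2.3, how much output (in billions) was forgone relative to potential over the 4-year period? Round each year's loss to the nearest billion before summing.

£3,206 billion

Year 2015: gap = -2.3 × (9.35 - 4.97) = -10.074%, loss ≈ 13588 × 10.074/100 ≈ 1369.
Year 2016: gap = -2.3 × (5.85 - 4.97) = -2.024%, loss ≈ 13588 × 2.024/100 ≈ 275.
Year 2017: gap = -2.3 × (6.27 - 4.97) = -2.99%, loss ≈ 13588 × 2.99/100 ≈ 406.
Year 2018: gap = -2.3 × (8.67 - 4.97) = -8.51%, loss ≈ 13588 × 8.51/100 ≈ 1156.
Total lost output = 1369 + 275 + 406 + 1156 = 3206 billion.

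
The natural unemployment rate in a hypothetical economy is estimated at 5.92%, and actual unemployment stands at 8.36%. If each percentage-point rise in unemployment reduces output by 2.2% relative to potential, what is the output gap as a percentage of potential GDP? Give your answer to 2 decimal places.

The unemployment gap is 8.36 - 5.92 = 2.44 percentage points.
Okun's law gives an output gap of -2.2 × 2.44 = -5.368%, i.e. 5.37% below potential.

-5.37%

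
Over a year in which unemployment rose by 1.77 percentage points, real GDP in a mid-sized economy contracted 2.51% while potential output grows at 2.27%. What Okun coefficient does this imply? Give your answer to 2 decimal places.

β ≈ 2.70

Growth form: g_Y = g_Y* - β × Δu, so β = (g_Y* - g_Y)/Δu.
β = (2.27 + 2.51)/1.77 = 4.78/1.77 = 2.70.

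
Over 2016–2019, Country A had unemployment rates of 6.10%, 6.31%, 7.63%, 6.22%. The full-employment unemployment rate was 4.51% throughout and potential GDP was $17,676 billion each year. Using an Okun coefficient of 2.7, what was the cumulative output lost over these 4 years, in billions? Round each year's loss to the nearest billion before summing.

$3,923 billion

Year 2016: gap = -2.7 × (6.1 - 4.51) = -4.293%, loss ≈ 17676 × 4.293/100 ≈ 759.
Year 2017: gap = -2.7 × (6.31 - 4.51) = -4.86%, loss ≈ 17676 × 4.86/100 ≈ 859.
Year 2018: gap = -2.7 × (7.63 - 4.51) = -8.424%, loss ≈ 17676 × 8.424/100 ≈ 1489.
Year 2019: gap = -2.7 × (6.22 - 4.51) = -4.617%, loss ≈ 17676 × 4.617/100 ≈ 816.
Total lost output = 759 + 859 + 1489 + 816 = 3923 billion.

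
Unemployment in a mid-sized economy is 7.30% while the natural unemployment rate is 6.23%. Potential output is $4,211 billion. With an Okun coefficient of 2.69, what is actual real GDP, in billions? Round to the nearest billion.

$4,090 billion

Unemployment gap = 7.3 - 6.23 = 1.07 points, so the output gap is -2.69 × 1.07 = -2.8783%.
Actual GDP = 4211 × (1 - 2.8783/100) = 4211 × 0.971217 ≈ 4090 billion.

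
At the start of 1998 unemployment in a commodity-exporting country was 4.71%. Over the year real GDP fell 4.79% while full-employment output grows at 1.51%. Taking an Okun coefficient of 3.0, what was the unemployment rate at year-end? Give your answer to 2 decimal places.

Growth-rate Okun's law: g_Y = g_Y* - β × Δu, so Δu = (g_Y* - g_Y)/β.
Δu = (1.51 + 4.79)/3.0 = 6.3/3.0 = 2.10 percentage points.
Year-end unemployment = 4.71 + 2.1 = 6.81%.

6.81%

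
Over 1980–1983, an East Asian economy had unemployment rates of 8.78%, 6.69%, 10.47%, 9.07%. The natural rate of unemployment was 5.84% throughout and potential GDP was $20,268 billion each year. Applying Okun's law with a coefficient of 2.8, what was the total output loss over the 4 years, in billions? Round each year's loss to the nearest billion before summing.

Year 1980: gap = -2.8 × (8.78 - 5.84) = -8.232%, loss ≈ 20268 × 8.232/100 ≈ 1668.
Year 1981: gap = -2.8 × (6.69 - 5.84) = -2.38%, loss ≈ 20268 × 2.38/100 ≈ 482.
Year 1982: gap = -2.8 × (10.47 - 5.84) = -12.964%, loss ≈ 20268 × 12.964/100 ≈ 2628.
Year 1983: gap = -2.8 × (9.07 - 5.84) = -9.044%, loss ≈ 20268 × 9.044/100 ≈ 1833.
Total lost output = 1668 + 482 + 2628 + 1833 = 6611 billion.

$6,611 billion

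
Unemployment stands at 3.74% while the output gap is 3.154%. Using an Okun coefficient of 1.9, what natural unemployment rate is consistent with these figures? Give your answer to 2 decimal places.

From Okun's law, u - u* = -(output gap)/β = -(3.154)/1.9 = -1.66 points.
So u* = 3.74 + 1.66 = 5.40%.

5.40%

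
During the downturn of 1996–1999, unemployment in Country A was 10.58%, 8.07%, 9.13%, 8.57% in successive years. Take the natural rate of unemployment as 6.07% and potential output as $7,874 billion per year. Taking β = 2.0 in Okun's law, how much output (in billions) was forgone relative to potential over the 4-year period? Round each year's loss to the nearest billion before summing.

$1,901 billion

Year 1996: gap = -2.0 × (10.58 - 6.07) = -9.02%, loss ≈ 7874 × 9.02/100 ≈ 710.
Year 1997: gap = -2.0 × (8.07 - 6.07) = -4%, loss ≈ 7874 × 4/100 ≈ 315.
Year 1998: gap = -2.0 × (9.13 - 6.07) = -6.12%, loss ≈ 7874 × 6.12/100 ≈ 482.
Year 1999: gap = -2.0 × (8.57 - 6.07) = -5%, loss ≈ 7874 × 5/100 ≈ 394.
Total lost output = 710 + 315 + 482 + 394 = 1901 billion.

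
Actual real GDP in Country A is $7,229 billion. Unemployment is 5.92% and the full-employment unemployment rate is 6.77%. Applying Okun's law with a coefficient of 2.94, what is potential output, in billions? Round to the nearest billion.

Unemployment gap = 5.92 - 6.77 = -0.85 points, so output gap = -2.94 × (-0.85) = 2.499%.
Since Y = Y* × (1 + gap/100), Y* = 7229/1.02499 ≈ 7053 billion.

$7,053 billion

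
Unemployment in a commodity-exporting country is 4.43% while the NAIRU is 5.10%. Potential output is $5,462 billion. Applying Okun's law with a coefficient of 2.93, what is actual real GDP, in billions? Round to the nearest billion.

Unemployment gap = 4.43 - 5.1 = -0.67 points, so the output gap is -2.93 × (-0.67) = 1.9631%.
Actual GDP = 5462 × (1 + 1.9631/100) = 5462 × 1.019631 ≈ 5569 billion.

$5,569 billion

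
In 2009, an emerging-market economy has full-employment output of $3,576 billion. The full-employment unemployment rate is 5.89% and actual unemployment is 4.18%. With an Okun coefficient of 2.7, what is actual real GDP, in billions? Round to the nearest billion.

$3,741 billion

Unemployment gap = 4.18 - 5.89 = -1.71 points, so the output gap is -2.7 × (-1.71) = 4.617%.
Actual GDP = 3576 × (1 + 4.617/100) = 3576 × 1.04617 ≈ 3741 billion.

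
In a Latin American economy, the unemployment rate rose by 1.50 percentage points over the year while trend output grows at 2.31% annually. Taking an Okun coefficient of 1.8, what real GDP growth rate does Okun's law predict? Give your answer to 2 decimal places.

-0.39%

Growth-rate Okun's law: g_Y = g_Y* - β × Δu.
g_Y = 2.31 - 1.8 × (1.50) = 2.31 - 2.7 = -0.39%, i.e. -0.39% to 2 d.p.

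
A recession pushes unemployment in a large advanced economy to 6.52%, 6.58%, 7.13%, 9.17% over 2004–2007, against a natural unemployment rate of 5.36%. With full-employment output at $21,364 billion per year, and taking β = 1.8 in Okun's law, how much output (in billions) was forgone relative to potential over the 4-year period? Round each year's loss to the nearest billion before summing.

$3,061 billion

Year 2004: gap = -1.8 × (6.52 - 5.36) = -2.088%, loss ≈ 21364 × 2.088/100 ≈ 446.
Year 2005: gap = -1.8 × (6.58 - 5.36) = -2.196%, loss ≈ 21364 × 2.196/100 ≈ 469.
Year 2006: gap = -1.8 × (7.13 - 5.36) = -3.186%, loss ≈ 21364 × 3.186/100 ≈ 681.
Year 2007: gap = -1.8 × (9.17 - 5.36) = -6.858%, loss ≈ 21364 × 6.858/100 ≈ 1465.
Total lost output = 446 + 469 + 681 + 1465 = 3061 billion.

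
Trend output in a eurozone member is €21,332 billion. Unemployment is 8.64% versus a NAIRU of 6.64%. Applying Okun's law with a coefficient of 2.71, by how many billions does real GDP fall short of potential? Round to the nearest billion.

Output gap = -2.71 × (8.64 - 6.64) = -2.71 × 2 = -5.42%.
Actual GDP ≈ 21332 × 0.9458 ≈ 20176 billion, so the shortfall is 21332 - 20176 = 1156 billion.

€1,156 billion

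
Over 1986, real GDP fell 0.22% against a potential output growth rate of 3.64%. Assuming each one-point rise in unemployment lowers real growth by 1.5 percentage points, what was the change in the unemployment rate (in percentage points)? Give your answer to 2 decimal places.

Growth-rate Okun's law: g_Y = g_Y* - β × Δu, so Δu = (g_Y* - g_Y)/β.
Δu = (3.64 + 0.22)/1.5 = 3.86/1.5 = 2.57 percentage points.

2.57 percentage points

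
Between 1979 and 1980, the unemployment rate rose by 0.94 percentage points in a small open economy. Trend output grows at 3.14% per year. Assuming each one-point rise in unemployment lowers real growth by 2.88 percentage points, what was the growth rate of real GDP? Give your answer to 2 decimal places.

Growth-rate Okun's law: g_Y = g_Y* - β × Δu.
g_Y = 3.14 - 2.88 × (0.94) = 3.14 - 2.7072 = 0.4328%, i.e. 0.43% to 2 d.p.

0.43%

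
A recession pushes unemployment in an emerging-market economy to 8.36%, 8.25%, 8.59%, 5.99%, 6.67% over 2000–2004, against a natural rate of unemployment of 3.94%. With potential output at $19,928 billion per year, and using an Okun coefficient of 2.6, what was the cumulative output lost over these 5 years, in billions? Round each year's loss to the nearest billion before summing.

Year 2000: gap = -2.6 × (8.36 - 3.94) = -11.492%, loss ≈ 19928 × 11.492/100 ≈ 2290.
Year 2001: gap = -2.6 × (8.25 - 3.94) = -11.206%, loss ≈ 19928 × 11.206/100 ≈ 2233.
Year 2002: gap = -2.6 × (8.59 - 3.94) = -12.09%, loss ≈ 19928 × 12.09/100 ≈ 2409.
Year 2003: gap = -2.6 × (5.99 - 3.94) = -5.33%, loss ≈ 19928 × 5.33/100 ≈ 1062.
Year 2004: gap = -2.6 × (6.67 - 3.94) = -7.098%, loss ≈ 19928 × 7.098/100 ≈ 1414.
Total lost output = 2290 + 2233 + 2409 + 1062 + 1414 = 9408 billion.

$9,408 billion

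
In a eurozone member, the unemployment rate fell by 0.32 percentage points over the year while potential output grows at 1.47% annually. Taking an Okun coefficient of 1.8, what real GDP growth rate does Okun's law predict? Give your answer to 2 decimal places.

2.05%

Growth-rate Okun's law: g_Y = g_Y* - β × Δu.
g_Y = 1.47 - 1.8 × (-0.32) = 1.47 + 0.576 = 2.046%, i.e. 2.05% to 2 d.p.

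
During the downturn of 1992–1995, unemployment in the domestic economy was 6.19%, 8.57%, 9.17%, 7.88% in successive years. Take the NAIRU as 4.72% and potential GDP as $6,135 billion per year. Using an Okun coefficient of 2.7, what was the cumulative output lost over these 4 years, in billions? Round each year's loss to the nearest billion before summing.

$2,141 billion

Year 1992: gap = -2.7 × (6.19 - 4.72) = -3.969%, loss ≈ 6135 × 3.969/100 ≈ 243.
Year 1993: gap = -2.7 × (8.57 - 4.72) = -10.395%, loss ≈ 6135 × 10.395/100 ≈ 638.
Year 1994: gap = -2.7 × (9.17 - 4.72) = -12.015%, loss ≈ 6135 × 12.015/100 ≈ 737.
Year 1995: gap = -2.7 × (7.88 - 4.72) = -8.532%, loss ≈ 6135 × 8.532/100 ≈ 523.
Total lost output = 243 + 638 + 737 + 523 = 2141 billion.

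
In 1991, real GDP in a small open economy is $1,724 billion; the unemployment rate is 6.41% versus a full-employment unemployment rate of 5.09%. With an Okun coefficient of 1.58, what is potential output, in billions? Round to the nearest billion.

Unemployment gap = 6.41 - 5.09 = 1.32 points, so output gap = -1.58 × 1.32 = -2.0856%.
Since Y = Y* × (1 + gap/100), Y* = 1724/0.979144 ≈ 1761 billion.

$1,761 billion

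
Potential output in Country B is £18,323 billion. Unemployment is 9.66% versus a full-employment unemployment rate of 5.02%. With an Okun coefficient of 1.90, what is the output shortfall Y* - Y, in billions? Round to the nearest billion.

£1,615 billion

Output gap = -1.90 × (9.66 - 5.02) = -1.9 × 4.64 = -8.816%.
Actual GDP ≈ 18323 × 0.91184 ≈ 16708 billion, so the shortfall is 18323 - 16708 = 1615 billion.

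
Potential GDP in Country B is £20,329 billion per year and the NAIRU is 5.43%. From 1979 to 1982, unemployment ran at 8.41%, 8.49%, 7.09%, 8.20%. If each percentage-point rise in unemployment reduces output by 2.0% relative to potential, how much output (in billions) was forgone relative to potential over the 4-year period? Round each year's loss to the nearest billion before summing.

Year 1979: gap = -2.0 × (8.41 - 5.43) = -5.96%, loss ≈ 20329 × 5.96/100 ≈ 1212.
Year 1980: gap = -2.0 × (8.49 - 5.43) = -6.12%, loss ≈ 20329 × 6.12/100 ≈ 1244.
Year 1981: gap = -2.0 × (7.09 - 5.43) = -3.32%, loss ≈ 20329 × 3.32/100 ≈ 675.
Year 1982: gap = -2.0 × (8.2 - 5.43) = -5.54%, loss ≈ 20329 × 5.54/100 ≈ 1126.
Total lost output = 1212 + 1244 + 675 + 1126 = 4257 billion.

£4,257 billion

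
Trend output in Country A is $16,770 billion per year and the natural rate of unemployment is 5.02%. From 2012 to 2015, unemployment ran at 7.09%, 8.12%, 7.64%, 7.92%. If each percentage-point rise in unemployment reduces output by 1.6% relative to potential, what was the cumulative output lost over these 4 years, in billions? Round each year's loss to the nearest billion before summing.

Year 2012: gap = -1.6 × (7.09 - 5.02) = -3.312%, loss ≈ 16770 × 3.312/100 ≈ 555.
Year 2013: gap = -1.6 × (8.12 - 5.02) = -4.96%, loss ≈ 16770 × 4.96/100 ≈ 832.
Year 2014: gap = -1.6 × (7.64 - 5.02) = -4.192%, loss ≈ 16770 × 4.192/100 ≈ 703.
Year 2015: gap = -1.6 × (7.92 - 5.02) = -4.64%, loss ≈ 16770 × 4.64/100 ≈ 778.
Total lost output = 555 + 832 + 703 + 778 = 2868 billion.

$2,868 billion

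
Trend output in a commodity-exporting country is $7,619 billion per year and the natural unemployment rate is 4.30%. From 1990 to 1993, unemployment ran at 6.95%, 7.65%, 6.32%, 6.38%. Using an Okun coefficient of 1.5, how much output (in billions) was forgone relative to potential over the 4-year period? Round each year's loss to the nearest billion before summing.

Year 1990: gap = -1.5 × (6.95 - 4.3) = -3.975%, loss ≈ 7619 × 3.975/100 ≈ 303.
Year 1991: gap = -1.5 × (7.65 - 4.3) = -5.025%, loss ≈ 7619 × 5.025/100 ≈ 383.
Year 1992: gap = -1.5 × (6.32 - 4.3) = -3.03%, loss ≈ 7619 × 3.03/100 ≈ 231.
Year 1993: gap = -1.5 × (6.38 - 4.3) = -3.12%, loss ≈ 7619 × 3.12/100 ≈ 238.
Total lost output = 303 + 383 + 231 + 238 = 1155 billion.

$1,155 billion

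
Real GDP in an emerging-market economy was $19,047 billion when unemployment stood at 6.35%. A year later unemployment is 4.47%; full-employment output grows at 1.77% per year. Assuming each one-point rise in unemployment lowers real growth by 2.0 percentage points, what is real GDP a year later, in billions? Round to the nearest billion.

Δu = 4.47 - 6.35 = -1.88 points.
Okun's law (growth form): g_Y = g_Y* - β × Δu = 1.77 - 2.0 × (-1.88) = 1.77 + 3.76 = 5.53%.
Real GDP in the next year = 19047 × (1 + 5.53/100) = 19047 × 1.0553 ≈ 20100 billion.

$20,100 billion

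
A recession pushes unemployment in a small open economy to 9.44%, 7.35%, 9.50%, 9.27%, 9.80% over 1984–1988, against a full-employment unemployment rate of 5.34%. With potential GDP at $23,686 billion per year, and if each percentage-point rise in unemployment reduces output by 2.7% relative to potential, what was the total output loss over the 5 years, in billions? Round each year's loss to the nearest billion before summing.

Year 1984: gap = -2.7 × (9.44 - 5.34) = -11.07%, loss ≈ 23686 × 11.07/100 ≈ 2622.
Year 1985: gap = -2.7 × (7.35 - 5.34) = -5.427%, loss ≈ 23686 × 5.427/100 ≈ 1285.
Year 1986: gap = -2.7 × (9.5 - 5.34) = -11.232%, loss ≈ 23686 × 11.232/100 ≈ 2660.
Year 1987: gap = -2.7 × (9.27 - 5.34) = -10.611%, loss ≈ 23686 × 10.611/100 ≈ 2513.
Year 1988: gap = -2.7 × (9.8 - 5.34) = -12.042%, loss ≈ 23686 × 12.042/100 ≈ 2852.
Total lost output = 2622 + 1285 + 2660 + 2513 + 2852 = 11932 billion.

$11,932 billion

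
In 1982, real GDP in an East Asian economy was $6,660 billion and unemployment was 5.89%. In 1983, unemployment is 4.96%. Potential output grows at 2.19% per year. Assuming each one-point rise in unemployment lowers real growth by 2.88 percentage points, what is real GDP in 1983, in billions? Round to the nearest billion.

$6,984 billion

Δu = 4.96 - 5.89 = -0.93 points.
Okun's law (growth form): g_Y = g_Y* - β × Δu = 2.19 - 2.88 × (-0.93) = 2.19 + 2.6784 = 4.8684%.
Real GDP in the next year = 6660 × (1 + 4.8684/100) = 6660 × 1.048684 ≈ 6984 billion.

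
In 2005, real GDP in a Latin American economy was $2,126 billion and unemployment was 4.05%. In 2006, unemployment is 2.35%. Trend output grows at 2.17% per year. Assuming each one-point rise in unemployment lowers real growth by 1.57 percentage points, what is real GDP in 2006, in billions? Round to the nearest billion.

$2,229 billion

Δu = 2.35 - 4.05 = -1.7 points.
Okun's law (growth form): g_Y = g_Y* - β × Δu = 2.17 - 1.57 × (-1.70) = 2.17 + 2.669 = 4.839%.
Real GDP in the next year = 2126 × (1 + 4.839/100) = 2126 × 1.04839 ≈ 2229 billion.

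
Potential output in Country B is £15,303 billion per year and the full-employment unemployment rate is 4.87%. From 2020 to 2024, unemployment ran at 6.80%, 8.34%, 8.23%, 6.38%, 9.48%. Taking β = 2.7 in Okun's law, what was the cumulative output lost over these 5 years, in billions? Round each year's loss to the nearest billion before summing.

£6,148 billion

Year 2020: gap = -2.7 × (6.8 - 4.87) = -5.211%, loss ≈ 15303 × 5.211/100 ≈ 797.
Year 2021: gap = -2.7 × (8.34 - 4.87) = -9.369%, loss ≈ 15303 × 9.369/100 ≈ 1434.
Year 2022: gap = -2.7 × (8.23 - 4.87) = -9.072%, loss ≈ 15303 × 9.072/100 ≈ 1388.
Year 2023: gap = -2.7 × (6.38 - 4.87) = -4.077%, loss ≈ 15303 × 4.077/100 ≈ 624.
Year 2024: gap = -2.7 × (9.48 - 4.87) = -12.447%, loss ≈ 15303 × 12.447/100 ≈ 1905.
Total lost output = 797 + 1434 + 1388 + 624 + 1905 = 6148 billion.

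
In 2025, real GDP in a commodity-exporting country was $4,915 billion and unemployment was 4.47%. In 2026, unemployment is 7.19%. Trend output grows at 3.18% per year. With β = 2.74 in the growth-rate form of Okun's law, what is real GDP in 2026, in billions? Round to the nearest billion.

$4,705 billion

Δu = 7.19 - 4.47 = 2.72 points.
Okun's law (growth form): g_Y = g_Y* - β × Δu = 3.18 - 2.74 × (2.72) = 3.18 - 7.4528 = -4.2728%.
Real GDP in the next year = 4915 × (1 - 4.2728/100) = 4915 × 0.957272 ≈ 4705 billion.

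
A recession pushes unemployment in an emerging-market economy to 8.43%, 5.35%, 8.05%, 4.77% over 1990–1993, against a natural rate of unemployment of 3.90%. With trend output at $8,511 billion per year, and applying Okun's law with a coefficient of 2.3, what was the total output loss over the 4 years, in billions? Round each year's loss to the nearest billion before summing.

$2,153 billion

Year 1990: gap = -2.3 × (8.43 - 3.9) = -10.419%, loss ≈ 8511 × 10.419/100 ≈ 887.
Year 1991: gap = -2.3 × (5.35 - 3.9) = -3.335%, loss ≈ 8511 × 3.335/100 ≈ 284.
Year 1992: gap = -2.3 × (8.05 - 3.9) = -9.545%, loss ≈ 8511 × 9.545/100 ≈ 812.
Year 1993: gap = -2.3 × (4.77 - 3.9) = -2.001%, loss ≈ 8511 × 2.001/100 ≈ 170.
Total lost output = 887 + 284 + 812 + 170 = 2153 billion.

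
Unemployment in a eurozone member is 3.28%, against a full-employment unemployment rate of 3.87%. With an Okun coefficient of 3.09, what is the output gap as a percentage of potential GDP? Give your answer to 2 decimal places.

The unemployment gap is 3.28 - 3.87 = -0.59 percentage points.
Okun's law gives an output gap of -3.09 × (-0.59) = 1.8231%, i.e. 1.82% above potential.

1.82%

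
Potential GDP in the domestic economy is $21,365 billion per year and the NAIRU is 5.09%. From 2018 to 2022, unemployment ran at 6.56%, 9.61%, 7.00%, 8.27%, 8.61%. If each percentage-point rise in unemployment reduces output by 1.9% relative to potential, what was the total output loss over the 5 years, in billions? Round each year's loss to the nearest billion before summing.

$5,927 billion

Year 2018: gap = -1.9 × (6.56 - 5.09) = -2.793%, loss ≈ 21365 × 2.793/100 ≈ 597.
Year 2019: gap = -1.9 × (9.61 - 5.09) = -8.588%, loss ≈ 21365 × 8.588/100 ≈ 1835.
Year 2020: gap = -1.9 × (7 - 5.09) = -3.629%, loss ≈ 21365 × 3.629/100 ≈ 775.
Year 2021: gap = -1.9 × (8.27 - 5.09) = -6.042%, loss ≈ 21365 × 6.042/100 ≈ 1291.
Year 2022: gap = -1.9 × (8.61 - 5.09) = -6.688%, loss ≈ 21365 × 6.688/100 ≈ 1429.
Total lost output = 597 + 1835 + 775 + 1291 + 1429 = 5927 billion.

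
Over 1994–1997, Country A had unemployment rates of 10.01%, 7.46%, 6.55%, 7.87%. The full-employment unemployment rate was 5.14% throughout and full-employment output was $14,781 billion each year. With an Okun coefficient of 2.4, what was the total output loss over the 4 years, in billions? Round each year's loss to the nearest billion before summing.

Year 1994: gap = -2.4 × (10.01 - 5.14) = -11.688%, loss ≈ 14781 × 11.688/100 ≈ 1728.
Year 1995: gap = -2.4 × (7.46 - 5.14) = -5.568%, loss ≈ 14781 × 5.568/100 ≈ 823.
Year 1996: gap = -2.4 × (6.55 - 5.14) = -3.384%, loss ≈ 14781 × 3.384/100 ≈ 500.
Year 1997: gap = -2.4 × (7.87 - 5.14) = -6.552%, loss ≈ 14781 × 6.552/100 ≈ 968.
Total lost output = 1728 + 823 + 500 + 968 = 4019 billion.

$4,019 billion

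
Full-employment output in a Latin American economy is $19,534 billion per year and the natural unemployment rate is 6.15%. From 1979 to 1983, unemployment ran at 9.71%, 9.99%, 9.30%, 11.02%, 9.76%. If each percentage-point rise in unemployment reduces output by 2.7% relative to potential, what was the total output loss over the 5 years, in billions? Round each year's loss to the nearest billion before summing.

$10,037 billion

Year 1979: gap = -2.7 × (9.71 - 6.15) = -9.612%, loss ≈ 19534 × 9.612/100 ≈ 1878.
Year 1980: gap = -2.7 × (9.99 - 6.15) = -10.368%, loss ≈ 19534 × 10.368/100 ≈ 2025.
Year 1981: gap = -2.7 × (9.3 - 6.15) = -8.505%, loss ≈ 19534 × 8.505/100 ≈ 1661.
Year 1982: gap = -2.7 × (11.02 - 6.15) = -13.149%, loss ≈ 19534 × 13.149/100 ≈ 2569.
Year 1983: gap = -2.7 × (9.76 - 6.15) = -9.747%, loss ≈ 19534 × 9.747/100 ≈ 1904.
Total lost output = 1878 + 2025 + 1661 + 2569 + 1904 = 10037 billion.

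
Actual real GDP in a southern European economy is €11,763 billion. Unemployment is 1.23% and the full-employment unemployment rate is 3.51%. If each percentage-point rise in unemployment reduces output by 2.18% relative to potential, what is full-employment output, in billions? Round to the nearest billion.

Unemployment gap = 1.23 - 3.51 = -2.28 points, so output gap = -2.18 × (-2.28) = 4.9704%.
Since Y = Y* × (1 + gap/100), Y* = 11763/1.049704 ≈ 11206 billion.

€11,206 billion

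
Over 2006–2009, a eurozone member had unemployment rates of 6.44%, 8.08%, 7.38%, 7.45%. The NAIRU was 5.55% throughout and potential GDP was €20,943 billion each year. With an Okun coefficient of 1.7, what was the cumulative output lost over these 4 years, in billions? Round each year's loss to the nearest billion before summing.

Year 2006: gap = -1.7 × (6.44 - 5.55) = -1.513%, loss ≈ 20943 × 1.513/100 ≈ 317.
Year 2007: gap = -1.7 × (8.08 - 5.55) = -4.301%, loss ≈ 20943 × 4.301/100 ≈ 901.
Year 2008: gap = -1.7 × (7.38 - 5.55) = -3.111%, loss ≈ 20943 × 3.111/100 ≈ 652.
Year 2009: gap = -1.7 × (7.45 - 5.55) = -3.23%, loss ≈ 20943 × 3.23/100 ≈ 676.
Total lost output = 317 + 901 + 652 + 676 = 2546 billion.

€2,546 billion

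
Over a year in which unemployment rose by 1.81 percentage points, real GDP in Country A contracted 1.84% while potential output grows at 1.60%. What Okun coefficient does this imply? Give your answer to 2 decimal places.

β ≈ 1.90

Growth form: g_Y = g_Y* - β × Δu, so β = (g_Y* - g_Y)/Δu.
β = (1.6 + 1.84)/1.81 = 3.44/1.81 = 1.90.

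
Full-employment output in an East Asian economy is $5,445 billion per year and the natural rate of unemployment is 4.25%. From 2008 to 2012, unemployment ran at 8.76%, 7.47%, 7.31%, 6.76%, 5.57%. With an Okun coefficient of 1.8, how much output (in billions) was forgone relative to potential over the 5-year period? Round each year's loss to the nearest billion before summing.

Year 2008: gap = -1.8 × (8.76 - 4.25) = -8.118%, loss ≈ 5445 × 8.118/100 ≈ 442.
Year 2009: gap = -1.8 × (7.47 - 4.25) = -5.796%, loss ≈ 5445 × 5.796/100 ≈ 316.
Year 2010: gap = -1.8 × (7.31 - 4.25) = -5.508%, loss ≈ 5445 × 5.508/100 ≈ 300.
Year 2011: gap = -1.8 × (6.76 - 4.25) = -4.518%, loss ≈ 5445 × 4.518/100 ≈ 246.
Year 2012: gap = -1.8 × (5.57 - 4.25) = -2.376%, loss ≈ 5445 × 2.376/100 ≈ 129.
Total lost output = 442 + 316 + 300 + 246 + 129 = 1433 billion.

$1,433 billion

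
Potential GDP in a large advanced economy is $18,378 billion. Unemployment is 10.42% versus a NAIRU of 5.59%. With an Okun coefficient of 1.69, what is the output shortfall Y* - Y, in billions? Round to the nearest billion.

Output gap = -1.69 × (10.42 - 5.59) = -1.69 × 4.83 = -8.1627%.
Actual GDP ≈ 18378 × 0.918373 ≈ 16878 billion, so the shortfall is 18378 - 16878 = 1500 billion.

$1,500 billion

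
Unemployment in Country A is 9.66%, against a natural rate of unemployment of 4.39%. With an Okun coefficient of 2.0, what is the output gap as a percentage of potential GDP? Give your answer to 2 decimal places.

The unemployment gap is 9.66 - 4.39 = 5.27 percentage points.
Okun's law gives an output gap of -2 × 5.27 = -10.54%, i.e. 10.54% below potential.

-10.54%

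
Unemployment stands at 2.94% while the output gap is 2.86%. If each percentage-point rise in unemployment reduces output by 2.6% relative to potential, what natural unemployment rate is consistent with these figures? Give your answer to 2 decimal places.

From Okun's law, u - u* = -(output gap)/β = -(2.86)/2.6 = -1.1 points.
So u* = 2.94 + 1.1 = 4.04%.

4.04%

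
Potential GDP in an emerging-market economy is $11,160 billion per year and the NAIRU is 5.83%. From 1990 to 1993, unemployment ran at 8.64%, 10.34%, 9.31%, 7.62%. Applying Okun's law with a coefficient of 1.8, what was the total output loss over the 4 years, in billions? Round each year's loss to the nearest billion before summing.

$2,529 billion

Year 1990: gap = -1.8 × (8.64 - 5.83) = -5.058%, loss ≈ 11160 × 5.058/100 ≈ 564.
Year 1991: gap = -1.8 × (10.34 - 5.83) = -8.118%, loss ≈ 11160 × 8.118/100 ≈ 906.
Year 1992: gap = -1.8 × (9.31 - 5.83) = -6.264%, loss ≈ 11160 × 6.264/100 ≈ 699.
Year 1993: gap = -1.8 × (7.62 - 5.83) = -3.222%, loss ≈ 11160 × 3.222/100 ≈ 360.
Total lost output = 564 + 906 + 699 + 360 = 2529 billion.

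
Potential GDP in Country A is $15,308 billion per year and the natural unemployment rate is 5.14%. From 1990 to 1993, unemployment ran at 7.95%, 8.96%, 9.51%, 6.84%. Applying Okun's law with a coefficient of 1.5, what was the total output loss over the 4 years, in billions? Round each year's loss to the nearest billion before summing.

Year 1990: gap = -1.5 × (7.95 - 5.14) = -4.215%, loss ≈ 15308 × 4.215/100 ≈ 645.
Year 1991: gap = -1.5 × (8.96 - 5.14) = -5.73%, loss ≈ 15308 × 5.73/100 ≈ 877.
Year 1992: gap = -1.5 × (9.51 - 5.14) = -6.555%, loss ≈ 15308 × 6.555/100 ≈ 1003.
Year 1993: gap = -1.5 × (6.84 - 5.14) = -2.55%, loss ≈ 15308 × 2.55/100 ≈ 390.
Total lost output = 645 + 877 + 1003 + 390 = 2915 billion.

$2,915 billion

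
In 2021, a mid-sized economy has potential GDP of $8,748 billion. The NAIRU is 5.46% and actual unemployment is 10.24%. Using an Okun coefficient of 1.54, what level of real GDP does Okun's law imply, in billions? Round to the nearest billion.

Unemployment gap = 10.24 - 5.46 = 4.78 points, so the output gap is -1.54 × 4.78 = -7.3612%.
Actual GDP = 8748 × (1 - 7.3612/100) = 8748 × 0.926388 ≈ 8104 billion.

$8,104 billion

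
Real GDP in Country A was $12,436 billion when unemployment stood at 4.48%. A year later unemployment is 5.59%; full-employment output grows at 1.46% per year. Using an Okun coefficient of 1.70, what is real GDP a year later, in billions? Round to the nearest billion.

Δu = 5.59 - 4.48 = 1.11 points.
Okun's law (growth form): g_Y = g_Y* - β × Δu = 1.46 - 1.70 × (1.11) = 1.46 - 1.887 = -0.427%.
Real GDP in the next year = 12436 × (1 - 0.427/100) = 12436 × 0.99573 ≈ 12383 billion.

$12,383 billion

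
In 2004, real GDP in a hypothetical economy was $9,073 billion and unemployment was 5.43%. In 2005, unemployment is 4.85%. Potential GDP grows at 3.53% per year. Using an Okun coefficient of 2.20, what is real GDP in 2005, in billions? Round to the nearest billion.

Δu = 4.85 - 5.43 = -0.58 points.
Okun's law (growth form): g_Y = g_Y* - β × Δu = 3.53 - 2.20 × (-0.58) = 3.53 + 1.276 = 4.806%.
Real GDP in the next year = 9073 × (1 + 4.806/100) = 9073 × 1.04806 ≈ 9509 billion.

$9,509 billion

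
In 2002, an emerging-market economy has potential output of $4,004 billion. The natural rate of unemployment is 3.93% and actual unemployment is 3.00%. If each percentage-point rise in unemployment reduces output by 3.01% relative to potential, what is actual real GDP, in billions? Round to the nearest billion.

Unemployment gap = 3 - 3.93 = -0.93 points, so the output gap is -3.01 × (-0.93) = 2.7993%.
Actual GDP = 4004 × (1 + 2.7993/100) = 4004 × 1.027993 ≈ 4116 billion.

$4,116 billion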